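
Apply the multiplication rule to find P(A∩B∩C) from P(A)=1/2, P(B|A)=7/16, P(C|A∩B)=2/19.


P(A∩B∩C) = P(A) * P(B|A) * P(C|A∩B)
= 1/2 * 7/16 * 2/19
= 7/32 * 2/19 = 7/304

7/304


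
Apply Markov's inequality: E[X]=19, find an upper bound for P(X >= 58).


Markov: P(X >= a) <= E[X]/a
P(X >= 58) <= 19/58

19/58


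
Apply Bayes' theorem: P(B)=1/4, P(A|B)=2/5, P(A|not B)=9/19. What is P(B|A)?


P(A) = P(A|B)P(B) + P(A|B')P(B') = 2/5*1/4 + 9/19*3/4 = 173/380
P(B|A) = P(A|B)P(B)/P(A) = (1/10)/(173/380) = 38/173

38/173


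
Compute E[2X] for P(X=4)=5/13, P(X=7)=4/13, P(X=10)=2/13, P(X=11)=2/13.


E[2X] = sum(g(x)*P(x))
= 8*5/13 + 14*4/13 + 20*2/13 + 22*2/13
= 180/13

180/13


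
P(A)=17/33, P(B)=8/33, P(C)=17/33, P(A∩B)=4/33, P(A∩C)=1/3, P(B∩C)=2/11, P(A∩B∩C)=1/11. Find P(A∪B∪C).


P(A∪B∪C) = P(A)+P(B)+P(C) - P(AB)-P(AC)-P(BC) + P(ABC)
= 17/33+8/33+17/33 - 4/33-1/3-2/11 + 1/11
= 8/11

8/11


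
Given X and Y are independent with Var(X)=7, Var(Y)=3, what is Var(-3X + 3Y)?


Independence => Cov(X,Y)=0
Var(-3X + 3Y) = (-3)^2*Var(X) + 3^2*Var(Y)
= 9*7 + 9*3 = 90

90


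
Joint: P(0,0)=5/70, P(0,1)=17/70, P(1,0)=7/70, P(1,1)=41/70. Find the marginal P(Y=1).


P(Y=1) = P(0,1)+P(1,1) = 17/70 + 41/70 = 58/70 = 29/35

29/35


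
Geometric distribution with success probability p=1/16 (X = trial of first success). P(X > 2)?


P(X > 2) = P(first 2 trials all fail) = (1-p)^2 = (15/16)^2 = 225/256

225/256


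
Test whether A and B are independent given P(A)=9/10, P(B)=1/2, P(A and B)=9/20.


P(A)*P(B) = 9/10*1/2 = 9/20
P(A∩B) = 9/20, which equals P(A)P(B), so independent

Yes, A and B are independent


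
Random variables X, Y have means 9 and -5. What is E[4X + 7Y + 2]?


E[4X + 7Y + 2] = 4*E[X] + 7*E[Y] + 2
= (4)*(9) + (7)*(-5) + (2)
= 36 - 35 + 2 = 3

3


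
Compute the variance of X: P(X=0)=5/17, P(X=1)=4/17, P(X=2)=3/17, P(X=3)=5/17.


E[X] = 25/17, E[X^2] = 61/17
Var(X) = E[X^2] - (E[X])^2 = 61/17 - (25/17)^2 = 412/289

412/289


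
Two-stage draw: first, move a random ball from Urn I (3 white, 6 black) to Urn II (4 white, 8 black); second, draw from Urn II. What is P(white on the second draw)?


P(transfer white) = 3/9 = 1/3; P(transfer black) = 2/3
If white transferred: Urn II has 5 white of 13, so P(white|white moved) = 5/13
If black transferred: Urn II has 4 white of 13, so P(white|black moved) = 4/13
By total probability: P(white) = 1/3*5/13 + 2/3*4/13 = 1/3

1/3


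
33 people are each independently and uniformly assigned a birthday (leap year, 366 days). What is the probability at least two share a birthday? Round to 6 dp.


P(all different) = prod((366-i)/366 for i=0..32) = 0.225976
P(at least one match) = 1 - 0.225976 = 0.774024

0.774024


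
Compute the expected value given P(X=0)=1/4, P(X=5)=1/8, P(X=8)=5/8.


E[X] = sum(x * P(x))
= 0*1/4 + 5*1/8 + 8*5/8
= 45/8

45/8


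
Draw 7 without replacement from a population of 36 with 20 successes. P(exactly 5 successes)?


P(X=5) = C(20,5)*C(16,2) / C(36,7)
= 15504*120 / 8347680
= 1860480/8347680 = 76/341

76/341


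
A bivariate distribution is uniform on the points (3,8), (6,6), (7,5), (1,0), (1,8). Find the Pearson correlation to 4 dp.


Cov(X,Y) = 1.1600, Var(X) = 6.2400, Var(Y) = 8.6400
rho = Cov/(sqrt(VarX)*sqrt(VarY)) = 0.1580

0.1580


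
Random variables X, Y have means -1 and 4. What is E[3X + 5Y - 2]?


E[3X + 5Y - 2] = 3*E[X] + 5*E[Y] - 2
= (3)*(-1) + (5)*(4) + (-2)
= -3 + 20 - 2 = 15

15


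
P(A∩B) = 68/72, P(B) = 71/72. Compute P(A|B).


P(A|B) = P(A∩B)/P(B) = (68/72)/(71/72) = 68/71

68/71


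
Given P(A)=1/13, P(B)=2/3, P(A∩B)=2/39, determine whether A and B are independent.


P(A)*P(B) = 1/13*2/3 = 2/39
P(A∩B) = 2/39, which equals P(A)P(B), so independent

Yes, A and B are independent


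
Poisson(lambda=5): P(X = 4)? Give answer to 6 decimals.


P(X=4) = e^(-5) * 5^4 / 4!
≈ 0.006737946999 * 625 / 24
≈ 0.175467

0.175467


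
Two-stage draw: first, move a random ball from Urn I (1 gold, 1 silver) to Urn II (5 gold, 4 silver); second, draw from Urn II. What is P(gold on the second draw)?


P(transfer gold) = 1/2; P(transfer silver) = 1/2
If gold transferred: Urn II has 6 gold of 10, so P(gold|gold moved) = 3/5
If silver transferred: Urn II has 5 gold of 10, so P(gold|silver moved) = 1/2
By total probability: P(gold) = 1/2*3/5 + 1/2*1/2 = 11/20

11/20


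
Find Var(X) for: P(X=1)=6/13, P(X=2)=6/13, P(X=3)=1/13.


E[X] = 21/13, E[X^2] = 3
Var(X) = E[X^2] - (E[X])^2 = 3 - (21/13)^2 = 66/169

66/169


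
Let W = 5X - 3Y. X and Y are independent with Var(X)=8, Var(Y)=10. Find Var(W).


Independence => Cov(X,Y)=0
Var(5X - 3Y) = 5^2*Var(X) + (-3)^2*Var(Y)
= 25*8 + 9*10 = 290

290


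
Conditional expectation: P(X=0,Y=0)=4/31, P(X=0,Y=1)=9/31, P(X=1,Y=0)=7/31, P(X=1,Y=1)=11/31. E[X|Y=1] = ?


P(Y=1) = 20/31
E[X|Y=1] = (0*9 + 1*11)/20 = 11/20

11/20


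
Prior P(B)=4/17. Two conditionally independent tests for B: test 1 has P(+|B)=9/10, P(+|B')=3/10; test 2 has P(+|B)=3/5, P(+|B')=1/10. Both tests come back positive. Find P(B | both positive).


After test 1: P(+) = 9/10*4/17 + 3/10*13/17 = 15/34
P(B|+) = (18/85)/(15/34) = 12/25
After test 2 (use post1 as new prior): P(+) = 3/5*12/25 + 1/10*13/25 = 17/50
P(B|+,+) = (36/125)/(17/50) = 72/85

72/85


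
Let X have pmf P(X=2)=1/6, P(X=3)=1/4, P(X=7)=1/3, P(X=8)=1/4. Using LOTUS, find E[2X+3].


E[2X+3] = sum(g(x)*P(x))
= 7*1/6 + 9*1/4 + 17*1/3 + 19*1/4
= 83/6

83/6


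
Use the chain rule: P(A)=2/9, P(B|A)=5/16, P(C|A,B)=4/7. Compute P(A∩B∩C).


P(A∩B∩C) = P(A) * P(B|A) * P(C|A∩B)
= 2/9 * 5/16 * 4/7
= 5/72 * 4/7 = 5/126

5/126


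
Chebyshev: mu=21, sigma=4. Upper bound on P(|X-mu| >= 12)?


k = 12/4 = 3
Chebyshev: P(|X-mu| >= k*sigma) <= 1/k^2 = 1/3^2 = 1/9

1/9


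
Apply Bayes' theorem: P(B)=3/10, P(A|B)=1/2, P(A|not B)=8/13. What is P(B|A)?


P(A) = P(A|B)P(B) + P(A|B')P(B') = 1/2*3/10 + 8/13*7/10 = 151/260
P(B|A) = P(A|B)P(B)/P(A) = (3/20)/(151/260) = 39/151

39/151


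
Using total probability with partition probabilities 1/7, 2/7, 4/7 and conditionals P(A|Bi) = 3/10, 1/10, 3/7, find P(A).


P(A) = P(A|B1)P(B1) + P(A|B2)P(B2) + P(A|B3)P(B3)
= 3/10*1/7 + 1/10*2/7 + 3/7*4/7
= 3/70 + 1/35 + 12/49 = 31/98

31/98


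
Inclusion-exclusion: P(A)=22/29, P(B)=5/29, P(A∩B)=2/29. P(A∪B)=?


P(A∪B) = P(A) + P(B) - P(A∩B)
= 22/29 + 5/29 - 2/29 = 25/29

25/29


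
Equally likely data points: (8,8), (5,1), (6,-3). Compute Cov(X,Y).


E[X]=19/3, E[Y]=2, E[XY]=17
Cov(X,Y) = E[XY] - E[X]E[Y] = 17 - 19/3*2 = 13/3

13/3


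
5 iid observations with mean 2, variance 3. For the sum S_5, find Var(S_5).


By independence, Var(S_n) = n*Var(X_1) = 5*3 = 15

15


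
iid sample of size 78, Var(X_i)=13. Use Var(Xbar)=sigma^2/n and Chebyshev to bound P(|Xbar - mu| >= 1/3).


Var(Xbar) = Var(X)/n = 13/78
Chebyshev: P(|Xbar-mu| >= 1/3) <= Var(Xbar)/(1/3)^2 = (1/6)/(1/9) = 3/2
Bound exceeds 1, so trivial bound: 1

1


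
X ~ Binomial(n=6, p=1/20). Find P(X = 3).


P(X=3) = C(6,3) * p^3 * (1-p)^3
= 20 * 1/8000 * 6859/8000
= 6859/3200000

6859/3200000


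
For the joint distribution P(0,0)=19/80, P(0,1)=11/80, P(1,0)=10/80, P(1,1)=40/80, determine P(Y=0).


P(Y=0) = P(0,0)+P(1,0) = 19/80 + 10/80 = 29/80

29/80


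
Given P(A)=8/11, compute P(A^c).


P(A') = 1 - P(A) = 1 - 8/11 = 3/11

3/11


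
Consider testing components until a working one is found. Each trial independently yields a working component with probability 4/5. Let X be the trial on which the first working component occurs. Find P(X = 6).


P(X=6) = (1-p)^5 * p = (1/5)^5 * 4/5
= 1/3125 * 4/5 = 4/15625

4/15625


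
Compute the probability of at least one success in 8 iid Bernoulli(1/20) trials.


P(at least one) = 1 - P(none)
P(none) = (1 - 1/20)^8 = (19/20)^8 = 16983563041/25600000000
P(at least one) = 1 - 16983563041/25600000000 = 8616436959/25600000000

8616436959/25600000000


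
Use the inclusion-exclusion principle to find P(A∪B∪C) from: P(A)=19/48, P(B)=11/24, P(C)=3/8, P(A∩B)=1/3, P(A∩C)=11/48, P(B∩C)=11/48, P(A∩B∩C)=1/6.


P(A∪B∪C) = P(A)+P(B)+P(C) - P(AB)-P(AC)-P(BC) + P(ABC)
= 19/48+11/24+3/8 - 1/3-11/48-11/48 + 1/6
= 29/48

29/48


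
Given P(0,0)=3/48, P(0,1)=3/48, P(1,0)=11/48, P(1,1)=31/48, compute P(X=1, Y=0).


Read from table: P(X=1, Y=0) = 11/48

11/48


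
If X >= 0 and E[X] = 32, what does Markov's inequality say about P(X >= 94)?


Markov: P(X >= a) <= E[X]/a
P(X >= 94) <= 32/94 = 16/47

16/47


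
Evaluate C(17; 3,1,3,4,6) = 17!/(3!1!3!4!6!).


17! = 355687428096000
Denominator: 3!=6 * 1!=1 * 3!=6 * 4!=24 * 6!=720
Coefficient = 355687428096000 / 622080 = 571771200

571771200


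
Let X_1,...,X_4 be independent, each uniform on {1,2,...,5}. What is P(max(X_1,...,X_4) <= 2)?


P(max <= 2) = P(all X_i <= 2) = (P(X_1 <= 2))^4
= (2/5)^4 = 16/625

16/625


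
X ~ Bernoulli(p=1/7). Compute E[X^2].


For Bernoulli: X in {0,1}
E[X^2] = 0^2*(1-1/7) + 1^2*1/7 = 1/7

1/7


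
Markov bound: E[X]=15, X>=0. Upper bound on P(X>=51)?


Markov: P(X >= a) <= E[X]/a
P(X >= 51) <= 15/51 = 5/17

5/17


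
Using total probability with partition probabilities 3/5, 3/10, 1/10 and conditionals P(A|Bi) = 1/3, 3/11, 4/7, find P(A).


P(A) = P(A|B1)P(B1) + P(A|B2)P(B2) + P(A|B3)P(B3)
= 1/3*3/5 + 3/11*3/10 + 4/7*1/10
= 1/5 + 9/110 + 2/35 = 261/770

261/770


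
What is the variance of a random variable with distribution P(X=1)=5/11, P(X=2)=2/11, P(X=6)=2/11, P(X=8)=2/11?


E[X] = 37/11, E[X^2] = 213/11
Var(X) = E[X^2] - (E[X])^2 = 213/11 - (37/11)^2 = 974/121

974/121


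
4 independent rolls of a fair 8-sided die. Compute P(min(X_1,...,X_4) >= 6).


P(min >= 6) = P(all X_i >= 6) = (P(X_1 >= 6))^4
= (3/8)^4 = 81/4096

81/4096


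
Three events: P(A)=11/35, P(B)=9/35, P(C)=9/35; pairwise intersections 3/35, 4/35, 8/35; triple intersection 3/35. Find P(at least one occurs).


P(A∪B∪C) = P(A)+P(B)+P(C) - P(AB)-P(AC)-P(BC) + P(ABC)
= 11/35+9/35+9/35 - 3/35-4/35-8/35 + 3/35
= 17/35

17/35


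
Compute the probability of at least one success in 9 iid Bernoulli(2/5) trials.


P(at least one) = 1 - P(none)
P(none) = (1 - 2/5)^9 = (3/5)^9 = 19683/1953125
P(at least one) = 1 - 19683/1953125 = 1933442/1953125

1933442/1953125


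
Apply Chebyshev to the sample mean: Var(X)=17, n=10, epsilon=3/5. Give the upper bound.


Var(Xbar) = Var(X)/n = 17/10
Chebyshev: P(|Xbar-mu| >= 3/5) <= Var(Xbar)/(3/5)^2 = (17/10)/(9/25) = 85/18
Bound exceeds 1, so trivial bound: 1

1


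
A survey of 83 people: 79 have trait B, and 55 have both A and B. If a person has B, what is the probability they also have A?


P(A|B) = P(A∩B)/P(B) = (55/83)/(79/83) = 55/79

55/79


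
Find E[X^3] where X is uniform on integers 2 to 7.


E[X^3] = (1/6) * sum(x^3 for x=2..7)
= 783/6 = 261/2

261/2


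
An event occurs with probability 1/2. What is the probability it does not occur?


P(A') = 1 - P(A) = 1 - 1/2 = 1/2

1/2


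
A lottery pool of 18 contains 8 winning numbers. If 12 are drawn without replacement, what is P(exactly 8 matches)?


P(X=8) = C(8,8)*C(10,4) / C(18,12)
= 1*210 / 18564
= 210/18564 = 5/442

5/442


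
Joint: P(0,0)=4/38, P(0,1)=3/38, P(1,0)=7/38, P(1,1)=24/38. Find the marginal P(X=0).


P(X=0) = P(0,0)+P(0,1) = 4/38 + 3/38 = 7/38

7/38


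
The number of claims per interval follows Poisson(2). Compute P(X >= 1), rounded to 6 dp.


P(X>=1) = 1 - P(X<=0) = 1 - (e^(-2)*2^0/0!)
≈ 1 - 0.1353352832 = 0.8646647168
≈ 0.864665

0.864665


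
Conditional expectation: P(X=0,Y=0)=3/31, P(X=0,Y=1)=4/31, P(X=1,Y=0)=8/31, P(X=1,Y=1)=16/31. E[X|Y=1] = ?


P(Y=1) = 20/31
E[X|Y=1] = (0*4 + 1*16)/20 = 16/20 = 4/5

4/5


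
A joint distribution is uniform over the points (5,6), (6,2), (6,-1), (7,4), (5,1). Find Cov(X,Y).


E[X]=29/5, E[Y]=12/5, E[XY]=69/5
Cov(X,Y) = E[XY] - E[X]E[Y] = 69/5 - 29/5*12/5 = -3/25

-3/25


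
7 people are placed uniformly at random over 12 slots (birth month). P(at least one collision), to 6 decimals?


P(all different) = prod((12-i)/12 for i=0..6) = 0.111400
P(at least one match) = 1 - 0.111400 = 0.888600

0.888600


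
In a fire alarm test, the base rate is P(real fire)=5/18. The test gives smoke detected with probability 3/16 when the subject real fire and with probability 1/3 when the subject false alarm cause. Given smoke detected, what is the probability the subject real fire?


P(A) = P(A|B)P(B) + P(A|B')P(B') = 3/16*5/18 + 1/3*13/18 = 253/864
P(B|A) = P(A|B)P(B)/P(A) = (5/96)/(253/864) = 45/253

45/253


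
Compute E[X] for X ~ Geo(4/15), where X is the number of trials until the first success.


For geometric (trials until first success), E[X] = 1/p = 1/(4/15) = 15/4

15/4


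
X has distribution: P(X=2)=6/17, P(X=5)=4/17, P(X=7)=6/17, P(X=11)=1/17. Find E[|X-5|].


E[|X-5|] = sum(g(x)*P(x))
= 3*6/17 + 0*4/17 + 2*6/17 + 6*1/17
= 36/17

36/17


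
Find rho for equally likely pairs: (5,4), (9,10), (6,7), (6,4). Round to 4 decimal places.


Cov(X,Y) = 3.3750, Var(X) = 2.2500, Var(Y) = 6.1875
rho = Cov/(sqrt(VarX)*sqrt(VarY)) = 0.9045

0.9045


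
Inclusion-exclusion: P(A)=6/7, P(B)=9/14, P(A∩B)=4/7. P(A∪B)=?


P(A∪B) = P(A) + P(B) - P(A∩B)
= 6/7 + 9/14 - 4/7 = 13/14

13/14


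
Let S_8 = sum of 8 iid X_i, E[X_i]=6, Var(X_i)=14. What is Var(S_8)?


By independence, Var(S_n) = n*Var(X_1) = 8*14 = 112

112


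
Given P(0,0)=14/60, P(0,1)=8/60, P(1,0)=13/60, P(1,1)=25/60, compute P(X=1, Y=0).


Read from table: P(X=1, Y=0) = 13/60

13/60


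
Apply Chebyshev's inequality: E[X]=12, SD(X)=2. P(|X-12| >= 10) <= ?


k = 10/2 = 5
Chebyshev: P(|X-mu| >= k*sigma) <= 1/k^2 = 1/5^2 = 1/25

1/25


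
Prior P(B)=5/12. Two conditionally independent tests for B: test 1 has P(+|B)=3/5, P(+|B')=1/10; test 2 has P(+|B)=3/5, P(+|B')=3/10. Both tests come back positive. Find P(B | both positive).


After test 1: P(+) = 3/5*5/12 + 1/10*7/12 = 37/120
P(B|+) = (1/4)/(37/120) = 30/37
After test 2 (use post1 as new prior): P(+) = 3/5*30/37 + 3/10*7/37 = 201/370
P(B|+,+) = (18/37)/(201/370) = 60/67

60/67


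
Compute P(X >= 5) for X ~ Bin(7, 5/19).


P(X>=5) = P(X=5) + P(X=6) + P(X=7)
= 12862500/893871739 + 1531250/893871739 + 78125/893871739
= 14471875/893871739

14471875/893871739


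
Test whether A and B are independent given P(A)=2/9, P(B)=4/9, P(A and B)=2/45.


P(A)*P(B) = 2/9*4/9 = 8/81
P(A∩B) = 2/45 != 8/81, so not independent

No, A and B are not independent


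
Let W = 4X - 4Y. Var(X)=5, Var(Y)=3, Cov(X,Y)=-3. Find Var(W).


Var(4X - 4Y) = 4^2*Var(X) + (-4)^2*Var(Y) + 2*4*(-4)*Cov(X,Y)
= 16*5 + 16*3 - 32*(-3)
= 80 + 48 + 96 = 224

224


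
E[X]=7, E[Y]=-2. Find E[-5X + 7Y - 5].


E[-5X + 7Y - 5] = -5*E[X] + 7*E[Y] - 5
= (-5)*(7) + (7)*(-2) + (-5)
= -35 - 14 - 5 = -54

-54


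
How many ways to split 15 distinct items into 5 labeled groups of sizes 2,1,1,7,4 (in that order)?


15! = 1307674368000
Denominator: 2!=2 * 1!=1 * 1!=1 * 7!=5040 * 4!=24
Coefficient = 1307674368000 / 241920 = 5405400

5405400


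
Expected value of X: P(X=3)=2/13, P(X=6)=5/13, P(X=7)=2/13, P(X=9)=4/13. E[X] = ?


E[X] = sum(x * P(x))
= 3*2/13 + 6*5/13 + 7*2/13 + 9*4/13
= 86/13

86/13


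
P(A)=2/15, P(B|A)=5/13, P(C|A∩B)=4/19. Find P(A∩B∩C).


P(A∩B∩C) = P(A) * P(B|A) * P(C|A∩B)
= 2/15 * 5/13 * 4/19
= 2/39 * 4/19 = 8/741

8/741


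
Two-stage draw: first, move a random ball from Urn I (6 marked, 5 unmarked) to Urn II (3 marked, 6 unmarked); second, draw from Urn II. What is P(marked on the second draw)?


P(transfer marked) = 6/11; P(transfer unmarked) = 5/11
If marked transferred: Urn II has 4 marked of 10, so P(marked|marked moved) = 2/5
If unmarked transferred: Urn II has 3 marked of 10, so P(marked|unmarked moved) = 3/10
By total probability: P(marked) = 6/11*2/5 + 5/11*3/10 = 39/110

39/110


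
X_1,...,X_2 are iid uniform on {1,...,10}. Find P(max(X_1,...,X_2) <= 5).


P(max <= 5) = P(all X_i <= 5) = (P(X_1 <= 5))^2
= (5/10)^2 = (1/2)^2 = 1/4

1/4


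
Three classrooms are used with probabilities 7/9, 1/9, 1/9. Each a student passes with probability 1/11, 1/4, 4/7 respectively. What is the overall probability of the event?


P(A) = P(A|B1)P(B1) + P(A|B2)P(B2) + P(A|B3)P(B3)
= 1/11*7/9 + 1/4*1/9 + 4/7*1/9
= 7/99 + 1/36 + 4/63 = 449/2772

449/2772


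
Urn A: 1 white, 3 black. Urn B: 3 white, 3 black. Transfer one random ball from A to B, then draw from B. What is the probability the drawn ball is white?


P(transfer white) = 1/4; P(transfer black) = 3/4
If white transferred: Urn II has 4 white of 7, so P(white|white moved) = 4/7
If black transferred: Urn II has 3 white of 7, so P(white|black moved) = 3/7
By total probability: P(white) = 1/4*4/7 + 3/4*3/7 = 13/28

13/28


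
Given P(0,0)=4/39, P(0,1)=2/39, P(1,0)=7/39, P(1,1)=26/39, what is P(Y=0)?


P(Y=0) = P(0,0)+P(1,0) = 4/39 + 7/39 = 11/39

11/39


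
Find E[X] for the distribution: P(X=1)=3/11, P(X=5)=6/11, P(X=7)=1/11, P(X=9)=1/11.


E[X] = sum(x * P(x))
= 1*3/11 + 5*6/11 + 7*1/11 + 9*1/11
= 49/11

49/11


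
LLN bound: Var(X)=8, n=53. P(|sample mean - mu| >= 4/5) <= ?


Var(Xbar) = Var(X)/n = 8/53
Chebyshev: P(|Xbar-mu| >= 4/5) <= Var(Xbar)/(4/5)^2 = (8/53)/(16/25) = 25/106

25/106


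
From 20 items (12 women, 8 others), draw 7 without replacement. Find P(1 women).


P(X=1) = C(12,1)*C(8,6) / C(20,7)
= 12*28 / 77520
= 336/77520 = 7/1615

7/1615


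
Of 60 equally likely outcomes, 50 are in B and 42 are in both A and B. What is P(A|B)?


P(A|B) = P(A∩B)/P(B) = (42/60)/(50/60) = 42/50 = 21/25

21/25


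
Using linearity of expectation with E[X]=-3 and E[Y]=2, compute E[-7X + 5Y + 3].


E[-7X + 5Y + 3] = -7*E[X] + 5*E[Y] + 3
= (-7)*(-3) + (5)*(2) + (3)
= 21 + 10 + 3 = 34

34


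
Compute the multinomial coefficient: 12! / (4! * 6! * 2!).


12! = 479001600
Denominator: 4!=24 * 6!=720 * 2!=2
Coefficient = 479001600 / 34560 = 13860

13860


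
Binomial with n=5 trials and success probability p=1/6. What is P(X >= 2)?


P(X>=2) = P(X=2) + P(X=3) + P(X=4) + P(X=5)
= 625/3888 + 125/3888 + 25/7776 + 1/7776
= 763/3888

763/3888


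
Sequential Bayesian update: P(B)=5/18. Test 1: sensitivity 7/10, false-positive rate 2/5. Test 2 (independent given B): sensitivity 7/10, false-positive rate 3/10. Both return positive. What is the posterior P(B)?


After test 1: P(+) = 7/10*5/18 + 2/5*13/18 = 29/60
P(B|+) = (7/36)/(29/60) = 35/87
After test 2 (use post1 as new prior): P(+) = 7/10*35/87 + 3/10*52/87 = 401/870
P(B|+,+) = (49/174)/(401/870) = 245/401

245/401


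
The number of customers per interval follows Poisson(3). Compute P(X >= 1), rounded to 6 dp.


P(X>=1) = 1 - P(X<=0) = 1 - (e^(-3)*3^0/0!)
≈ 1 - 0.0497870684 = 0.9502129316
≈ 0.950213

0.950213


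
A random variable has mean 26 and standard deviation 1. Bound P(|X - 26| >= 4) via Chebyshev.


k = 4/1 = 4
Chebyshev: P(|X-mu| >= k*sigma) <= 1/k^2 = 1/4^2 = 1/16

1/16


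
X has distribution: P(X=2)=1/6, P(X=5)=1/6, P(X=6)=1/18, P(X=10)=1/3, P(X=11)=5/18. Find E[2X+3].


E[2X+3] = sum(g(x)*P(x))
= 7*1/6 + 13*1/6 + 15*1/18 + 23*1/3 + 25*5/18
= 169/9

169/9


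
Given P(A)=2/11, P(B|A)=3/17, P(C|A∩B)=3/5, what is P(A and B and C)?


P(A∩B∩C) = P(A) * P(B|A) * P(C|A∩B)
= 2/11 * 3/17 * 3/5
= 6/187 * 3/5 = 18/935

18/935


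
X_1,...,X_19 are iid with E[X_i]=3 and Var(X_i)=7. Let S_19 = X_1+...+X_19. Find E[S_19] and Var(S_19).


E[S_n] = n*mu = 19*3 = 57
Var(S_n) = n*sigma^2 = 19*7 = 133

E[S_19]=57, Var(S_19)=133


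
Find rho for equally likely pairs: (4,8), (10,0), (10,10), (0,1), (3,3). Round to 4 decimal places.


Cov(X,Y) = 4.4400, Var(X) = 15.8400, Var(Y) = 15.4400
rho = Cov/(sqrt(VarX)*sqrt(VarY)) = 0.2839

0.2839


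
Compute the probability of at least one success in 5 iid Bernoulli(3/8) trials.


P(at least one) = 1 - P(none)
P(none) = (1 - 3/8)^5 = (5/8)^5 = 3125/32768
P(at least one) = 1 - 3125/32768 = 29643/32768

29643/32768


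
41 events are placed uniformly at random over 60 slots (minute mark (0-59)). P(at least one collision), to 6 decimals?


P(all different) = prod((60-i)/60 for i=0..40) = 0.000000
P(at least one match) = 1 - 0.000000 = 1.000000

1.000000


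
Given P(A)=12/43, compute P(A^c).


P(A') = 1 - P(A) = 1 - 12/43 = 31/43

31/43


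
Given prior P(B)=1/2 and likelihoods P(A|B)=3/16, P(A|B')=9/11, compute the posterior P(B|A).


P(A) = P(A|B)P(B) + P(A|B')P(B') = 3/16*1/2 + 9/11*1/2 = 177/352
P(B|A) = P(A|B)P(B)/P(A) = (3/32)/(177/352) = 11/59

11/59


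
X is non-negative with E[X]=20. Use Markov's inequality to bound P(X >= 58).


Markov: P(X >= a) <= E[X]/a
P(X >= 58) <= 20/58 = 10/29

10/29


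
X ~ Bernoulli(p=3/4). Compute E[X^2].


For Bernoulli: X in {0,1}
E[X^2] = 0^2*(1-3/4) + 1^2*3/4 = 3/4

3/4


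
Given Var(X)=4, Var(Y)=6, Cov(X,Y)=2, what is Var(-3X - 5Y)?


Var(-3X - 5Y) = (-3)^2*Var(X) + (-5)^2*Var(Y) + 2*(-3)*(-5)*Cov(X,Y)
= 9*4 + 25*6 + 30*2
= 36 + 150 + 60 = 246

246


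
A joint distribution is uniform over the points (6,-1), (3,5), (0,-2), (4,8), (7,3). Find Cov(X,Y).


E[X]=4, E[Y]=13/5, E[XY]=62/5
Cov(X,Y) = E[XY] - E[X]E[Y] = 62/5 - 4*13/5 = 2

2


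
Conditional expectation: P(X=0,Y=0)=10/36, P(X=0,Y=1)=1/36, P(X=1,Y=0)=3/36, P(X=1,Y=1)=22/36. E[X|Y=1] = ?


P(Y=1) = 23/36
E[X|Y=1] = (0*1 + 1*22)/23 = 22/23

22/23


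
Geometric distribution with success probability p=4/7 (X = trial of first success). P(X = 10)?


P(X=10) = (1-p)^9 * p = (3/7)^9 * 4/7
= 19683/40353607 * 4/7 = 78732/282475249

78732/282475249


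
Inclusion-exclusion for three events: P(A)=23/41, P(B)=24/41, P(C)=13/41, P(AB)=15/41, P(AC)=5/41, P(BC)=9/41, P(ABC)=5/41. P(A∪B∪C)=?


P(A∪B∪C) = P(A)+P(B)+P(C) - P(AB)-P(AC)-P(BC) + P(ABC)
= 23/41+24/41+13/41 - 15/41-5/41-9/41 + 5/41
= 36/41

36/41


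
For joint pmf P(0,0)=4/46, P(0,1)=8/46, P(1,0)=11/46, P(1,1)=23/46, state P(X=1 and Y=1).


Read from table: P(X=1, Y=1) = 23/46 = 1/2

1/2


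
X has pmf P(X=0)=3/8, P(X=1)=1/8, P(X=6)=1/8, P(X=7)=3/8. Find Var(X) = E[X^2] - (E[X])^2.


E[X] = 7/2, E[X^2] = 23
Var(X) = E[X^2] - (E[X])^2 = 23 - (7/2)^2 = 43/4

43/4


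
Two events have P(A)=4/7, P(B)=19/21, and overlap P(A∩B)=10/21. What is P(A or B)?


P(A∪B) = P(A) + P(B) - P(A∩B)
= 4/7 + 19/21 - 10/21 = 1

1


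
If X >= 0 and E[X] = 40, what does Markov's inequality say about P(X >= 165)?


Markov: P(X >= a) <= E[X]/a
P(X >= 165) <= 40/165 = 8/33

8/33


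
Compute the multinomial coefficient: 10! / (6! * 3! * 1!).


10! = 3628800
Denominator: 6!=720 * 3!=6 * 1!=1
Coefficient = 3628800 / 4320 = 840

840


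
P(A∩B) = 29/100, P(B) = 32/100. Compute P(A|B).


P(A|B) = P(A∩B)/P(B) = (29/100)/(32/100) = 29/32

29/32


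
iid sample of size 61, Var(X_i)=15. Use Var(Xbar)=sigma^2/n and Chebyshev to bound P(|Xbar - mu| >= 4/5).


Var(Xbar) = Var(X)/n = 15/61
Chebyshev: P(|Xbar-mu| >= 4/5) <= Var(Xbar)/(4/5)^2 = (15/61)/(16/25) = 375/976

375/976


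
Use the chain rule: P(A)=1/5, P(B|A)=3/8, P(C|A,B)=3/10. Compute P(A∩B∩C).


P(A∩B∩C) = P(A) * P(B|A) * P(C|A∩B)
= 1/5 * 3/8 * 3/10
= 3/40 * 3/10 = 9/400

9/400


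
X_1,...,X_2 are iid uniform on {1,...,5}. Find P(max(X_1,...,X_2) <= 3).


P(max <= 3) = P(all X_i <= 3) = (P(X_1 <= 3))^2
= (3/5)^2 = 9/25

9/25


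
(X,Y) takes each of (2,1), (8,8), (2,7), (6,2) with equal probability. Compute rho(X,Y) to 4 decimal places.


Cov(X,Y) = 2.7500, Var(X) = 6.7500, Var(Y) = 9.2500
rho = Cov/(sqrt(VarX)*sqrt(VarY)) = 0.3480

0.3480


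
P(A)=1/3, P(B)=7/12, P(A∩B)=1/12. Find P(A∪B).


P(A∪B) = P(A) + P(B) - P(A∩B)
= 1/3 + 7/12 - 1/12 = 5/6

5/6


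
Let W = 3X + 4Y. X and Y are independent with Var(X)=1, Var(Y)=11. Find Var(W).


Independence => Cov(X,Y)=0
Var(3X + 4Y) = 3^2*Var(X) + 4^2*Var(Y)
= 9*1 + 16*11 = 185

185


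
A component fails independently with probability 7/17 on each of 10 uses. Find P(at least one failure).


P(at least one) = 1 - P(none)
P(none) = (1 - 7/17)^10 = (10/17)^10 = 10000000000/2015993900449
P(at least one) = 1 - 10000000000/2015993900449 = 2005993900449/2015993900449

2005993900449/2015993900449


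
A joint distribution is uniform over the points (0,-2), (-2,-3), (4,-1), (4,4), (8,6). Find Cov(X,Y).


E[X]=14/5, E[Y]=4/5, E[XY]=66/5
Cov(X,Y) = E[XY] - E[X]E[Y] = 66/5 - 14/5*4/5 = 274/25

274/25


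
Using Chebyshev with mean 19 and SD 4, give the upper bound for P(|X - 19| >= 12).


k = 12/4 = 3
Chebyshev: P(|X-mu| >= k*sigma) <= 1/k^2 = 1/3^2 = 1/9

1/9


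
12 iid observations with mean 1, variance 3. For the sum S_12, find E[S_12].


E[S_n] = n*E[X_1] = 12*1 = 12

12


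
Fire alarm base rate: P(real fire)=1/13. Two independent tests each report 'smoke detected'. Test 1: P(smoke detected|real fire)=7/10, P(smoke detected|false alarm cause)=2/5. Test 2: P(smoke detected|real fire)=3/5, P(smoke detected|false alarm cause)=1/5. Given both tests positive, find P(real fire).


After test 1: P(+) = 7/10*1/13 + 2/5*12/13 = 11/26
P(B|+) = (7/130)/(11/26) = 7/55
After test 2 (use post1 as new prior): P(+) = 3/5*7/55 + 1/5*48/55 = 69/275
P(B|+,+) = (21/275)/(69/275) = 7/23

7/23


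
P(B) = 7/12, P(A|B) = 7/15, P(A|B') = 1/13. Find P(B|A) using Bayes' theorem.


P(A) = P(A|B)P(B) + P(A|B')P(B') = 7/15*7/12 + 1/13*5/12 = 178/585
P(B|A) = P(A|B)P(B)/P(A) = (49/180)/(178/585) = 637/712

637/712


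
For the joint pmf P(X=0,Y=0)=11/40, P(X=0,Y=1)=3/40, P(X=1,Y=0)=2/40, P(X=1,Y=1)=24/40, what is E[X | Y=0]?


P(Y=0) = 13/40
E[X|Y=0] = (0*11 + 1*2)/13 = 2/13

2/13


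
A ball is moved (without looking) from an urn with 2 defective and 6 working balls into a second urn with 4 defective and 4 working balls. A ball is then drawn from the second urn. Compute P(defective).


P(transfer defective) = 2/8 = 1/4; P(transfer working) = 3/4
If defective transferred: Urn II has 5 defective of 9, so P(defective|defective moved) = 5/9
If working transferred: Urn II has 4 defective of 9, so P(defective|working moved) = 4/9
By total probability: P(defective) = 1/4*5/9 + 3/4*4/9 = 17/36

17/36


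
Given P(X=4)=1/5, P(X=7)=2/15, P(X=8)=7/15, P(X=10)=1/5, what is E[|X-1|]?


E[|X-1|] = sum(g(x)*P(x))
= 3*1/5 + 6*2/15 + 7*7/15 + 9*1/5
= 97/15

97/15


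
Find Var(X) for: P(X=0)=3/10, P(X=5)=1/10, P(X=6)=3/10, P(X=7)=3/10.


E[X] = 22/5, E[X^2] = 28
Var(X) = E[X^2] - (E[X])^2 = 28 - (22/5)^2 = 216/25

216/25


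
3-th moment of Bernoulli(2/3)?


For Bernoulli: X in {0,1}
E[X^3] = 0^3*(1-2/3) + 1^3*2/3 = 2/3

2/3


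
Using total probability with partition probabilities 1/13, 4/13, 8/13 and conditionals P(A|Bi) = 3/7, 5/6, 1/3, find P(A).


P(A) = P(A|B1)P(B1) + P(A|B2)P(B2) + P(A|B3)P(B3)
= 3/7*1/13 + 5/6*4/13 + 1/3*8/13
= 3/91 + 10/39 + 8/39 = 45/91

45/91


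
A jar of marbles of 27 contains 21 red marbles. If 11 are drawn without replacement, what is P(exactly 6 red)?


P(X=6) = C(21,6)*C(6,5) / C(27,11)
= 54264*6 / 13037895
= 325584/13037895 = 112/4485

112/4485


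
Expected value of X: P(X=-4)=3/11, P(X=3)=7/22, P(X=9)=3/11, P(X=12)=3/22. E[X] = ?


E[X] = sum(x * P(x))
= -4*3/11 + 3*7/22 + 9*3/11 + 12*3/22
= 87/22

87/22


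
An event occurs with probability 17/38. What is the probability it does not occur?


P(A') = 1 - P(A) = 1 - 17/38 = 21/38

21/38


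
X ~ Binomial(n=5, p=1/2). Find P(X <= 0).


P(X<=0) = P(X=0)
= 1/32
= 1/32

1/32


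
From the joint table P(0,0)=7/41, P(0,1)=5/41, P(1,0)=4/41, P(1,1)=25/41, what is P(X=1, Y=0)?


Read from table: P(X=1, Y=0) = 4/41

4/41


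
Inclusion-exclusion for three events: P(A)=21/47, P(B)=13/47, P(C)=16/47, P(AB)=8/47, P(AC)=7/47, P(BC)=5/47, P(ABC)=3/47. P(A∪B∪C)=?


P(A∪B∪C) = P(A)+P(B)+P(C) - P(AB)-P(AC)-P(BC) + P(ABC)
= 21/47+13/47+16/47 - 8/47-7/47-5/47 + 3/47
= 33/47

33/47


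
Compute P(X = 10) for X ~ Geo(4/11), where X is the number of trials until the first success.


P(X=10) = (1-p)^9 * p = (7/11)^9 * 4/11
= 40353607/2357947691 * 4/11 = 161414428/25937424601

161414428/25937424601


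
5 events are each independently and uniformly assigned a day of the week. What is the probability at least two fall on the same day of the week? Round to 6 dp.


P(all different) = prod((7-i)/7 for i=0..4) = 0.149938
P(at least one match) = 1 - 0.149938 = 0.850062

0.850062


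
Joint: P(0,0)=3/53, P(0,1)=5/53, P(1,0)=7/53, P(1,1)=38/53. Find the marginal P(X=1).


P(X=1) = P(1,0)+P(1,1) = 7/53 + 38/53 = 45/53

45/53


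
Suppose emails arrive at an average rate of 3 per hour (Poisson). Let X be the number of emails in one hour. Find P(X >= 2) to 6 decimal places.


P(X>=2) = 1 - P(X<=1) = 1 - (e^(-3)*3^0/0! + e^(-3)*3^1/1!)
≈ 1 - (0.0497870684 + 0.1493612051)
= 1 - 0.1991482735 = 0.8008517265
≈ 0.800852

0.800852


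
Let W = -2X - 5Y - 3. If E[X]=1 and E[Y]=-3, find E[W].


E[-2X - 5Y - 3] = -2*E[X] - 5*E[Y] - 3
= (-2)*(1) + (-5)*(-3) + (-3)
= -2 + 15 - 3 = 10

10


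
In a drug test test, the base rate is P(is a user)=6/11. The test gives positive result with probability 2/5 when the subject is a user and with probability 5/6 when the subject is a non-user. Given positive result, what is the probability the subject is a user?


P(A) = P(A|B)P(B) + P(A|B')P(B') = 2/5*6/11 + 5/6*5/11 = 197/330
P(B|A) = P(A|B)P(B)/P(A) = (12/55)/(197/330) = 72/197

72/197


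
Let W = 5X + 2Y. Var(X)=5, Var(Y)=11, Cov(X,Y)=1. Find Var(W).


Var(5X + 2Y) = 5^2*Var(X) + 2^2*Var(Y) + 2*5*2*Cov(X,Y)
= 25*5 + 4*11 + 20*1
= 125 + 44 + 20 = 189

189


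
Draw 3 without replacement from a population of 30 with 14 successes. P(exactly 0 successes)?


P(X=0) = C(14,0)*C(16,3) / C(30,3)
= 1*560 / 4060
= 560/4060 = 4/29

4/29


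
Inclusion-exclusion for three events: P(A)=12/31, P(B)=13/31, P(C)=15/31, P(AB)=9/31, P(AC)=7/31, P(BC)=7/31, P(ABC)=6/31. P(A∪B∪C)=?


P(A∪B∪C) = P(A)+P(B)+P(C) - P(AB)-P(AC)-P(BC) + P(ABC)
= 12/31+13/31+15/31 - 9/31-7/31-7/31 + 6/31
= 23/31

23/31


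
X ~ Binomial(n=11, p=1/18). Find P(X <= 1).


P(X<=1) = P(X=0) + P(X=1)
= 34271896307633/64268410079232 + 22175932904939/64268410079232
= 14111957303143/16067102519808

14111957303143/16067102519808


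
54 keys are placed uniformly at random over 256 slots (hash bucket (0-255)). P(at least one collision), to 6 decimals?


P(all different) = prod((256-i)/256 for i=0..53) = 0.002415
P(at least one match) = 1 - 0.002415 = 0.997585

0.997585


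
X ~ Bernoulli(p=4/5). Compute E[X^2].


For Bernoulli: X in {0,1}
E[X^2] = 0^2*(1-4/5) + 1^2*4/5 = 4/5

4/5


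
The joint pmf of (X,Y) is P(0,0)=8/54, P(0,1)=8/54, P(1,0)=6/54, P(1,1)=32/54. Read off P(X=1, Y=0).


Read from table: P(X=1, Y=0) = 6/54 = 1/9

1/9


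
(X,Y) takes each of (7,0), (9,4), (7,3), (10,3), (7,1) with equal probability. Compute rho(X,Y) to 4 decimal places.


Cov(X,Y) = 1.2000, Var(X) = 1.6000, Var(Y) = 2.1600
rho = Cov/(sqrt(VarX)*sqrt(VarY)) = 0.6455

0.6455


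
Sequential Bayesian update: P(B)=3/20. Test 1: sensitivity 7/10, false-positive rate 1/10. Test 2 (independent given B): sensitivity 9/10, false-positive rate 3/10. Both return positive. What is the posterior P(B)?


After test 1: P(+) = 7/10*3/20 + 1/10*17/20 = 19/100
P(B|+) = (21/200)/(19/100) = 21/38
After test 2 (use post1 as new prior): P(+) = 9/10*21/38 + 3/10*17/38 = 12/19
P(B|+,+) = (189/380)/(12/19) = 63/80

63/80


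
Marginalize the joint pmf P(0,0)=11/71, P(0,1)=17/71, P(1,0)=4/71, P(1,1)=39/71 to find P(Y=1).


P(Y=1) = P(0,1)+P(1,1) = 17/71 + 39/71 = 56/71

56/71


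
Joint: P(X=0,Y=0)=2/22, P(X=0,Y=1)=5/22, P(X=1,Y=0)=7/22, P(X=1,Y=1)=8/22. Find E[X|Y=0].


P(Y=0) = 9/22
E[X|Y=0] = (0*2 + 1*7)/9 = 7/9

7/9


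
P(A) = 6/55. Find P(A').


P(A') = 1 - P(A) = 1 - 6/55 = 49/55

49/55


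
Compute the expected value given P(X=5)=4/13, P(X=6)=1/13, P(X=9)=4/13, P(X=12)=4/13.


E[X] = sum(x * P(x))
= 5*4/13 + 6*1/13 + 9*4/13 + 12*4/13
= 110/13

110/13


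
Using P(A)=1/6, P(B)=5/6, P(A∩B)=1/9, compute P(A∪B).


P(A∪B) = P(A) + P(B) - P(A∩B)
= 1/6 + 5/6 - 1/9 = 8/9

8/9


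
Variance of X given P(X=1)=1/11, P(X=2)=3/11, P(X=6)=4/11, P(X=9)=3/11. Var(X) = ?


E[X] = 58/11, E[X^2] = 400/11
Var(X) = E[X^2] - (E[X])^2 = 400/11 - (58/11)^2 = 1036/121

1036/121


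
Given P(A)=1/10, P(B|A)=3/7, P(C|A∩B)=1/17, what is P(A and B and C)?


P(A∩B∩C) = P(A) * P(B|A) * P(C|A∩B)
= 1/10 * 3/7 * 1/17
= 3/70 * 1/17 = 3/1190

3/1190


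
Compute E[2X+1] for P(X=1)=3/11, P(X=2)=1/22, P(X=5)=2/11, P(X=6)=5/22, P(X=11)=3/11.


E[2X+1] = sum(g(x)*P(x))
= 3*3/11 + 5*1/22 + 11*2/11 + 13*5/22 + 23*3/11
= 135/11

135/11


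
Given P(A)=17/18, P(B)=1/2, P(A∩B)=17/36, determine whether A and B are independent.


P(A)*P(B) = 17/18*1/2 = 17/36
P(A∩B) = 17/36, which equals P(A)P(B), so independent

Yes, A and B are independent


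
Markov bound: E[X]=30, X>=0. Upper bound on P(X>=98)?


Markov: P(X >= a) <= E[X]/a
P(X >= 98) <= 30/98 = 15/49

15/49


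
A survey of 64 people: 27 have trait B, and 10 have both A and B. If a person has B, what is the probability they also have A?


P(A|B) = P(A∩B)/P(B) = (10/64)/(27/64) = 10/27

10/27


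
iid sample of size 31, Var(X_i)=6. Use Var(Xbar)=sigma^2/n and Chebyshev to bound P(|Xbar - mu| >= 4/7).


Var(Xbar) = Var(X)/n = 6/31
Chebyshev: P(|Xbar-mu| >= 4/7) <= Var(Xbar)/(4/7)^2 = (6/31)/(16/49) = 147/248

147/248


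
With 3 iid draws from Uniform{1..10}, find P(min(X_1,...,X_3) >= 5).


P(min >= 5) = P(all X_i >= 5) = (P(X_1 >= 5))^3
= (6/10)^3 = (3/5)^3 = 27/125

27/125


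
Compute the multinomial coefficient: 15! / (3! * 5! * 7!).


15! = 1307674368000
Denominator: 3!=6 * 5!=120 * 7!=5040
Coefficient = 1307674368000 / 3628800 = 360360

360360


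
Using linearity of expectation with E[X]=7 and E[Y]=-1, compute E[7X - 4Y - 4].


E[7X - 4Y - 4] = 7*E[X] - 4*E[Y] - 4
= (7)*(7) + (-4)*(-1) + (-4)
= 49 + 4 - 4 = 49

49


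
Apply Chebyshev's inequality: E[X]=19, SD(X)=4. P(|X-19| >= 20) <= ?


k = 20/4 = 5
Chebyshev: P(|X-mu| >= k*sigma) <= 1/k^2 = 1/5^2 = 1/25

1/25


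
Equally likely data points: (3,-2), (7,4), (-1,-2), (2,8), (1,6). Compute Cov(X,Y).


E[X]=12/5, E[Y]=14/5, E[XY]=46/5
Cov(X,Y) = E[XY] - E[X]E[Y] = 46/5 - 12/5*14/5 = 62/25

62/25


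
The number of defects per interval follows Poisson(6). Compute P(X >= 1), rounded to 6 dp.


P(X>=1) = 1 - P(X<=0) = 1 - (e^(-6)*6^0/0!)
≈ 1 - 0.0024787522 = 0.9975212478
≈ 0.997521

0.997521


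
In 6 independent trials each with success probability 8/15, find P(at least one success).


P(at least one) = 1 - P(none)
P(none) = (1 - 8/15)^6 = (7/15)^6 = 117649/11390625
P(at least one) = 1 - 117649/11390625 = 11272976/11390625

11272976/11390625


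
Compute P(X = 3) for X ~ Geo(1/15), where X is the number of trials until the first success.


P(X=3) = (1-p)^2 * p = (14/15)^2 * 1/15
= 196/225 * 1/15 = 196/3375

196/3375


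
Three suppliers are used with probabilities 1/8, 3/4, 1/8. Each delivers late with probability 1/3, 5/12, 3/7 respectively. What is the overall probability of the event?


P(A) = P(A|B1)P(B1) + P(A|B2)P(B2) + P(A|B3)P(B3)
= 1/3*1/8 + 5/12*3/4 + 3/7*1/8
= 1/24 + 5/16 + 3/56 = 137/336

137/336


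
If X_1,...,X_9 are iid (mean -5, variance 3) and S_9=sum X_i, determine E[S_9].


E[S_n] = n*E[X_1] = 9*-5 = -45

-45


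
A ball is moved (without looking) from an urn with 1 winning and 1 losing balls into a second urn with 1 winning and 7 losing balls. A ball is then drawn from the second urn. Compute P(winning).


P(transfer winning) = 1/2; P(transfer losing) = 1/2
If winning transferred: Urn II has 2 winning of 9, so P(winning|winning moved) = 2/9
If losing transferred: Urn II has 1 winning of 9, so P(winning|losing moved) = 1/9
By total probability: P(winning) = 1/2*2/9 + 1/2*1/9 = 1/6

1/6


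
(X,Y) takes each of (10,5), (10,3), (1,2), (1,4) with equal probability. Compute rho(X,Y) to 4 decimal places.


Cov(X,Y) = 2.2500, Var(X) = 20.2500, Var(Y) = 1.2500
rho = Cov/(sqrt(VarX)*sqrt(VarY)) = 0.4472

0.4472


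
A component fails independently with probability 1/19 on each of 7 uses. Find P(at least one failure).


P(at least one) = 1 - P(none)
P(none) = (1 - 1/19)^7 = (18/19)^7 = 612220032/893871739
P(at least one) = 1 - 612220032/893871739 = 281651707/893871739

281651707/893871739


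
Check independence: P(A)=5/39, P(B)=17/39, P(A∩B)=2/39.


P(A)*P(B) = 5/39*17/39 = 85/1521
P(A∩B) = 2/39 != 85/1521, so not independent

No, A and B are not independent


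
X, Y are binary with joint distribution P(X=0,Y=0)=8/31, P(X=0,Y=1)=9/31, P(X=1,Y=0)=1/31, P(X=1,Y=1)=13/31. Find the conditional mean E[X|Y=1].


P(Y=1) = 22/31
E[X|Y=1] = (0*9 + 1*13)/22 = 13/22

13/22


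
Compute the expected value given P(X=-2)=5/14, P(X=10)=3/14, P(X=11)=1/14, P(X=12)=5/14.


E[X] = sum(x * P(x))
= -2*5/14 + 10*3/14 + 11*1/14 + 12*5/14
= 13/2

13/2


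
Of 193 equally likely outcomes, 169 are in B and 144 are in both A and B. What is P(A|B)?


P(A|B) = P(A∩B)/P(B) = (144/193)/(169/193) = 144/169

144/169


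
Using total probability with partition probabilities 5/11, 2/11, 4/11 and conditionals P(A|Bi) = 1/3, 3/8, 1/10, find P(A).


P(A) = P(A|B1)P(B1) + P(A|B2)P(B2) + P(A|B3)P(B3)
= 1/3*5/11 + 3/8*2/11 + 1/10*4/11
= 5/33 + 3/44 + 2/55 = 169/660

169/660


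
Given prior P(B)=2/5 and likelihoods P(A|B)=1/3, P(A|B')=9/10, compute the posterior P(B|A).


P(A) = P(A|B)P(B) + P(A|B')P(B') = 1/3*2/5 + 9/10*3/5 = 101/150
P(B|A) = P(A|B)P(B)/P(A) = (2/15)/(101/150) = 20/101

20/101


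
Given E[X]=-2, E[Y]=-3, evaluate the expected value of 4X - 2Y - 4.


E[4X - 2Y - 4] = 4*E[X] - 2*E[Y] - 4
= (4)*(-2) + (-2)*(-3) + (-4)
= -8 + 6 - 4 = -6

-6


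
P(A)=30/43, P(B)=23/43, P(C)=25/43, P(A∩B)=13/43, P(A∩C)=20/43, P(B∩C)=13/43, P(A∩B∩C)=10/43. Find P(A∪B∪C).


P(A∪B∪C) = P(A)+P(B)+P(C) - P(AB)-P(AC)-P(BC) + P(ABC)
= 30/43+23/43+25/43 - 13/43-20/43-13/43 + 10/43
= 42/43

42/43


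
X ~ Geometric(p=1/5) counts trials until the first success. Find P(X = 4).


P(X=4) = (1-p)^3 * p = (4/5)^3 * 1/5
= 64/125 * 1/5 = 64/625

64/625


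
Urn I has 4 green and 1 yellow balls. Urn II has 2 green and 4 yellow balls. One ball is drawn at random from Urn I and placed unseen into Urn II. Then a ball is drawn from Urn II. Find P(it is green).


P(transfer green) = 4/5; P(transfer yellow) = 1/5
If green transferred: Urn II has 3 green of 7, so P(green|green moved) = 3/7
If yellow transferred: Urn II has 2 green of 7, so P(green|yellow moved) = 2/7
By total probability: P(green) = 4/5*3/7 + 1/5*2/7 = 2/5

2/5


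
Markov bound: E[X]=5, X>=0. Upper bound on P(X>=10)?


Markov: P(X >= a) <= E[X]/a
P(X >= 10) <= 5/10 = 1/2

1/2


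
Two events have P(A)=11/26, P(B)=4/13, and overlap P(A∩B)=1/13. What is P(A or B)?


P(A∪B) = P(A) + P(B) - P(A∩B)
= 11/26 + 4/13 - 1/13 = 17/26

17/26


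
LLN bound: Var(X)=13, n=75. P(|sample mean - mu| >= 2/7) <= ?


Var(Xbar) = Var(X)/n = 13/75
Chebyshev: P(|Xbar-mu| >= 2/7) <= Var(Xbar)/(2/7)^2 = (13/75)/(4/49) = 637/300
Bound exceeds 1, so trivial bound: 1

1


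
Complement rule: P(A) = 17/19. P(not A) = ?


P(A') = 1 - P(A) = 1 - 17/19 = 2/19

2/19
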